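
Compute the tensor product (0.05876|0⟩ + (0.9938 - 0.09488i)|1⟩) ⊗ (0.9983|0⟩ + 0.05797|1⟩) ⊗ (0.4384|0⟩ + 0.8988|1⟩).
0.02572|000⟩ + 0.05272|001⟩ + 0.001493|010⟩ + 0.003062|011⟩ + (0.4349 - 0.04152i)|100⟩ + (0.8917 - 0.08513i)|101⟩ + (0.02526 - 0.002411i)|110⟩ + (0.05178 - 0.004944i)|111⟩

amp(|b₁b₂…⟩) = product of the factor amplitudes for bits b₁, b₂, …; only kets whose every factor amplitude is nonzero survive.
|000⟩: (0.05876)(0.9983)(0.4384) = 0.02572
|001⟩: (0.05876)(0.9983)(0.8988) = 0.05272
|010⟩: (0.05876)(0.05797)(0.4384) = 0.001493
|011⟩: (0.05876)(0.05797)(0.8988) = 0.003062
|100⟩: (0.9938 - 0.09488i)(0.9983)(0.4384) = (0.4349 - 0.04152i)
|101⟩: (0.9938 - 0.09488i)(0.9983)(0.8988) = (0.8917 - 0.08513i)
|110⟩: (0.9938 - 0.09488i)(0.05797)(0.4384) = (0.02526 - 0.002411i)
|111⟩: (0.9938 - 0.09488i)(0.05797)(0.8988) = (0.05178 - 0.004944i)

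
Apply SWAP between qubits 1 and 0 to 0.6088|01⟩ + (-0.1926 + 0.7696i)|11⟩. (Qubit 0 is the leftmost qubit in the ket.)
0.6088|10⟩ + (-0.1926 + 0.7696i)|11⟩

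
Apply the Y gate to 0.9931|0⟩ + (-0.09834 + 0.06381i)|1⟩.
(0.06381 + 0.09834i)|0⟩ + 0.9931i|1⟩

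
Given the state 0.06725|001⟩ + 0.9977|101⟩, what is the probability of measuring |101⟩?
0.9954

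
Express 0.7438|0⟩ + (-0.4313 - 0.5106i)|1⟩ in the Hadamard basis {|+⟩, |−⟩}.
(0.221 - 0.361i)|+⟩ + (0.8309 + 0.361i)|−⟩

With |ψ⟩ = α|0⟩ + β|1⟩, the Hadamard-basis coefficients are ⟨+|ψ⟩ = (α + β)/√2 and ⟨−|ψ⟩ = (α − β)/√2.
Here α = 0.7438, β = (-0.4313 - 0.5106i): (α + β)/√2 = (0.221 - 0.361i), (α − β)/√2 = (0.8309 + 0.361i).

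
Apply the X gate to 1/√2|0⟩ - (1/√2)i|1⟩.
-(1/√2)i|0⟩ + 1/√2|1⟩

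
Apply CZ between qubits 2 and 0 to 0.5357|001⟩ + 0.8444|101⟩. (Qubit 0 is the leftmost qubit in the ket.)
0.5357|001⟩ - 0.8444|101⟩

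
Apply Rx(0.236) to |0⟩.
0.993|0⟩ - 0.1177i|1⟩

Rx(0.236) = [[cos(θ/2), −i·sin(θ/2)], [−i·sin(θ/2), cos(θ/2)]]; θ = 0.236, cos(θ/2) ≈ 0.993046, sin(θ/2) ≈ 0.117726.
With a = amp(|0⟩) = 1 and b = amp(|1⟩) = 0:
new amp(|0⟩) = (0.993046)·a + (-0.117726i)·b = 0.993
new amp(|1⟩) = (-0.117726i)·a + (0.993046)·b = -0.1177i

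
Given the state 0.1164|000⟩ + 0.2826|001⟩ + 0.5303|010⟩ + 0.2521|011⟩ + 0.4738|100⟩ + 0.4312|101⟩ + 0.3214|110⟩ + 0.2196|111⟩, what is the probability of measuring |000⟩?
0.01355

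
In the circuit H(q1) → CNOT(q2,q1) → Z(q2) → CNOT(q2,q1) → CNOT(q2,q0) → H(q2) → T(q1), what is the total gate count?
7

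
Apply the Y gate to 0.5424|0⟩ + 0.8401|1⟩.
-0.8401i|0⟩ + 0.5424i|1⟩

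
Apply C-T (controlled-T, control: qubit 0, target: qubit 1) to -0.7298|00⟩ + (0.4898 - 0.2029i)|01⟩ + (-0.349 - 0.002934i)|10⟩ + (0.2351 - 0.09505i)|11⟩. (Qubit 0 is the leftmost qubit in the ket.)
-0.7298|00⟩ + (0.4898 - 0.2029i)|01⟩ + (-0.349 - 0.002934i)|10⟩ + (0.2335 + 0.09903i)|11⟩

C-T leaves the control-|0⟩ kets |00⟩, |01⟩ unchanged and applies T to qubit 1 on the control-|1⟩ pair (|10⟩, |11⟩).
T = [[1, 0], [0, (1/√2 + (1/√2)i)]].
With a = amp(|10⟩) = (-0.349 - 0.002934i) and b = amp(|11⟩) = (0.2351 - 0.09505i):
new amp(|10⟩) = (1)·a = (-0.349 - 0.002934i)
new amp(|11⟩) = (1/√2 + (1/√2)i)·b = (0.2335 + 0.09903i)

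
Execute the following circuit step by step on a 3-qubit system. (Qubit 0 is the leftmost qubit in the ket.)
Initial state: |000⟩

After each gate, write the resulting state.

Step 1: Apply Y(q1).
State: i|010⟩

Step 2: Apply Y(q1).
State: |000⟩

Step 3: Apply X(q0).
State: |100⟩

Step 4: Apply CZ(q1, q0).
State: |100⟩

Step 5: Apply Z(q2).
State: |100⟩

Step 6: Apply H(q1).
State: 1/√2|100⟩ + 1/√2|110⟩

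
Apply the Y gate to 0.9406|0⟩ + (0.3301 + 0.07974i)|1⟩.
(0.07974 - 0.3301i)|0⟩ + 0.9406i|1⟩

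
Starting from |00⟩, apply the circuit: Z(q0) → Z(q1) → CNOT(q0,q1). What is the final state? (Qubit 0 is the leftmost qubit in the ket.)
|00⟩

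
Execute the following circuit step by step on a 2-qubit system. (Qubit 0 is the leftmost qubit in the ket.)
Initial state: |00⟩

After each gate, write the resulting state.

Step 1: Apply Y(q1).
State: i|01⟩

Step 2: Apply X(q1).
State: i|00⟩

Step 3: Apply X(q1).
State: i|01⟩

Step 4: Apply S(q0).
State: i|01⟩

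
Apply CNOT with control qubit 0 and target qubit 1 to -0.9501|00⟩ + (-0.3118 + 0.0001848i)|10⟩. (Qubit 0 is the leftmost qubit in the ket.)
-0.9501|00⟩ + (-0.3118 + 0.0001848i)|11⟩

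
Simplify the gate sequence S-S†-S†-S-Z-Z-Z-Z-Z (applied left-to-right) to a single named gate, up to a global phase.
Z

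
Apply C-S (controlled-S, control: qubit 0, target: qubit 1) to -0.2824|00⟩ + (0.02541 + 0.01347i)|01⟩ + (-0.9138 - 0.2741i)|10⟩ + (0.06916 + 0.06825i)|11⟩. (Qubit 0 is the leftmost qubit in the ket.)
-0.2824|00⟩ + (0.02541 + 0.01347i)|01⟩ + (-0.9138 - 0.2741i)|10⟩ + (-0.06825 + 0.06916i)|11⟩

C-S leaves the control-|0⟩ kets |00⟩, |01⟩ unchanged and applies S to qubit 1 on the control-|1⟩ pair (|10⟩, |11⟩).
S = [[1, 0], [0, i]].
With a = amp(|10⟩) = (-0.9138 - 0.2741i) and b = amp(|11⟩) = (0.06916 + 0.06825i):
new amp(|10⟩) = (1)·a = (-0.9138 - 0.2741i)
new amp(|11⟩) = (i)·b = (-0.06825 + 0.06916i)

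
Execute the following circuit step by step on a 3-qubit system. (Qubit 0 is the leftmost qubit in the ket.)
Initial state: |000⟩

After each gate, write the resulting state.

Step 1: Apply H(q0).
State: 1/√2|000⟩ + 1/√2|100⟩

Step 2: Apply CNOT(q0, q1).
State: 1/√2|000⟩ + 1/√2|110⟩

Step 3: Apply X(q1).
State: 1/√2|010⟩ + 1/√2|100⟩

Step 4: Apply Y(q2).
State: (1/√2)i|011⟩ + (1/√2)i|101⟩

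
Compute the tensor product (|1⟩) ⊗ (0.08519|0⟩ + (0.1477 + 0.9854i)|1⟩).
0.08519|10⟩ + (0.1477 + 0.9854i)|11⟩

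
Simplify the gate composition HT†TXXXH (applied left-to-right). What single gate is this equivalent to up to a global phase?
Z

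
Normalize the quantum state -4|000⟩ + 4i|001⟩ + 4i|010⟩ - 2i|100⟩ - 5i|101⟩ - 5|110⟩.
-0.3961|000⟩ + 0.3961i|001⟩ + 0.3961i|010⟩ - 0.198i|100⟩ - 0.4951i|101⟩ - 0.4951|110⟩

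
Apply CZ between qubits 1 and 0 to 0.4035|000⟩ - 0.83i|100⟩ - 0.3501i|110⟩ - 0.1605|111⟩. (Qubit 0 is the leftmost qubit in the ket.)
0.4035|000⟩ - 0.83i|100⟩ + 0.3501i|110⟩ + 0.1605|111⟩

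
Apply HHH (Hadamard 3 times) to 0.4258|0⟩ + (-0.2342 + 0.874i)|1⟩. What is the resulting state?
(0.1355 + 0.618i)|0⟩ + (0.4667 - 0.618i)|1⟩

H² = I, so H^3 = H: a single Hadamard. With (a, b) = (0.4258, (-0.2342 + 0.874i)), H gives ((a + b)/√2, (a − b)/√2) = ((0.1355 + 0.618i), (0.4667 - 0.618i)).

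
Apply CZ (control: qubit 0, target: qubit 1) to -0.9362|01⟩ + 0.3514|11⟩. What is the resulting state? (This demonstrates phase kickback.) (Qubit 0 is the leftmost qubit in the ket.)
-0.9362|01⟩ - 0.3514|11⟩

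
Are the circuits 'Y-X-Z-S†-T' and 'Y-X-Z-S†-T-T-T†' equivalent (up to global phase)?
Yes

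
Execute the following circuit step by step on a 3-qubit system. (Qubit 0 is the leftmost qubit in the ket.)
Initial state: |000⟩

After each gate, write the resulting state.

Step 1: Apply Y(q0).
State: i|100⟩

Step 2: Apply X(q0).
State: i|000⟩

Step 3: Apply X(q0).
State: i|100⟩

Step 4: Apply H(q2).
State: (1/√2)i|100⟩ + (1/√2)i|101⟩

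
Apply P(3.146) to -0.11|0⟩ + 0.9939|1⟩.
-0.11|0⟩ + (-0.9939 - 0.00438i)|1⟩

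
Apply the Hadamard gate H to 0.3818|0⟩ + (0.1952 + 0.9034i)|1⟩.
(0.408 + 0.6388i)|0⟩ + (0.1319 - 0.6388i)|1⟩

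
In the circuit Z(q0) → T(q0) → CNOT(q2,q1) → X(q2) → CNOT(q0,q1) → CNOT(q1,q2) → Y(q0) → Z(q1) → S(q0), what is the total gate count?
9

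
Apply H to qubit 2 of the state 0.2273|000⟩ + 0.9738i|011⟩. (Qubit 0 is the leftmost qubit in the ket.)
0.1607|000⟩ + 0.1607|001⟩ + 0.6886i|010⟩ - 0.6886i|011⟩

H on qubit 2 mixes each pair of kets that differ only in qubit 2: amplitudes (a, b) of (|…0…⟩, |…1…⟩) become ((a + b)/√2, (a − b)/√2). Kets absent from the input have amplitude 0.
(|000⟩, |001⟩): (a, b) = (0.2273, 0) → (0.1607, 0.1607)
(|010⟩, |011⟩): (a, b) = (0, 0.9738i) → (0.6886i, -0.6886i)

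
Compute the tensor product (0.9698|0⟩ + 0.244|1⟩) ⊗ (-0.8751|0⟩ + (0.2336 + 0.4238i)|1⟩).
-0.8487|00⟩ + (0.2265 + 0.411i)|01⟩ - 0.2135|10⟩ + (0.057 + 0.1034i)|11⟩

amp(|b₁b₂…⟩) = product of the factor amplitudes for bits b₁, b₂, …; only kets whose every factor amplitude is nonzero survive.
|00⟩: (0.9698)(-0.8751) = -0.8487
|01⟩: (0.9698)(0.2336 + 0.4238i) = (0.2265 + 0.411i)
|10⟩: (0.244)(-0.8751) = -0.2135
|11⟩: (0.244)(0.2336 + 0.4238i) = (0.057 + 0.1034i)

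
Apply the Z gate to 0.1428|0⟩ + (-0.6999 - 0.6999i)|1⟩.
0.1428|0⟩ + (0.6999 + 0.6999i)|1⟩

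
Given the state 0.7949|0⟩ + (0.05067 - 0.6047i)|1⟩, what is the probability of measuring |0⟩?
0.6319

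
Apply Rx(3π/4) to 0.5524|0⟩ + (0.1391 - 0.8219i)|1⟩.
(-0.5479 - 0.1285i)|0⟩ + (0.05323 - 0.8249i)|1⟩

Rx(3π/4) = [[cos(θ/2), −i·sin(θ/2)], [−i·sin(θ/2), cos(θ/2)]]; θ = 3π/4, cos(θ/2) ≈ 0.382683, sin(θ/2) ≈ 0.92388.
With a = amp(|0⟩) = 0.5524 and b = amp(|1⟩) = (0.1391 - 0.8219i):
new amp(|0⟩) = (0.382683)·a + (-0.92388i)·b = (-0.5479 - 0.1285i)
new amp(|1⟩) = (-0.92388i)·a + (0.382683)·b = (0.05323 - 0.8249i)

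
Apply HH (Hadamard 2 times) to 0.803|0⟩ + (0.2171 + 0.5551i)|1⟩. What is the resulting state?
0.803|0⟩ + (0.2171 + 0.5551i)|1⟩

H² = I, so an even number of Hadamards cancels: H^2 = I and the state is unchanged.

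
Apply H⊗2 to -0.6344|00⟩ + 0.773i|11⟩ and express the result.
(-0.3172 + 0.3865i)|00⟩ + (-0.3172 - 0.3865i)|01⟩ + (-0.3172 - 0.3865i)|10⟩ + (-0.3172 + 0.3865i)|11⟩

H⊗2 gives amp(|y⟩) = (1/2) Σ_x (−1)^(x·y) amp(|x⟩), where x·y is the number of positions in which both x and y have a 1.
|00⟩: (-0.6344 + 0.773i)/2 = (-0.3172 + 0.3865i)
|01⟩: (-0.6344 - 0.773i)/2 = (-0.3172 - 0.3865i)
|10⟩: (-0.6344 - 0.773i)/2 = (-0.3172 - 0.3865i)
|11⟩: (-0.6344 + 0.773i)/2 = (-0.3172 + 0.3865i)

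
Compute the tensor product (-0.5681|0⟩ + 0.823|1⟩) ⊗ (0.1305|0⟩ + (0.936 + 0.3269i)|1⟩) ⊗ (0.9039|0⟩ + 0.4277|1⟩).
-0.06701|000⟩ - 0.03171|001⟩ + (-0.4806 - 0.1679i)|010⟩ + (-0.2274 - 0.07943i)|011⟩ + 0.09708|100⟩ + 0.04594|101⟩ + (0.6963 + 0.2432i)|110⟩ + (0.3295 + 0.1151i)|111⟩

amp(|b₁b₂…⟩) = product of the factor amplitudes for bits b₁, b₂, …; only kets whose every factor amplitude is nonzero survive.
|000⟩: (-0.5681)(0.1305)(0.9039) = -0.06701
|001⟩: (-0.5681)(0.1305)(0.4277) = -0.03171
|010⟩: (-0.5681)(0.936 + 0.3269i)(0.9039) = (-0.4806 - 0.1679i)
|011⟩: (-0.5681)(0.936 + 0.3269i)(0.4277) = (-0.2274 - 0.07943i)
|100⟩: (0.823)(0.1305)(0.9039) = 0.09708
|101⟩: (0.823)(0.1305)(0.4277) = 0.04594
|110⟩: (0.823)(0.936 + 0.3269i)(0.9039) = (0.6963 + 0.2432i)
|111⟩: (0.823)(0.936 + 0.3269i)(0.4277) = (0.3295 + 0.1151i)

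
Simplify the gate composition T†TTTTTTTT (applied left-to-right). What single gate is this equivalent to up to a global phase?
T†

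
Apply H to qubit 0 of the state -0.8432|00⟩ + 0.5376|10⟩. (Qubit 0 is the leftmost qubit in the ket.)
-0.2161|00⟩ - 0.9764|10⟩

H on qubit 0 mixes each pair of kets that differ only in qubit 0: amplitudes (a, b) of (|…0…⟩, |…1…⟩) become ((a + b)/√2, (a − b)/√2). Kets absent from the input have amplitude 0.
(|00⟩, |10⟩): (a, b) = (-0.8432, 0.5376) → (-0.2161, -0.9764)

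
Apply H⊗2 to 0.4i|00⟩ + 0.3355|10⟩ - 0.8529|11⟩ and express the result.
(-0.2587 + 0.2i)|00⟩ + (0.5942 + 0.2i)|01⟩ + (0.2587 + 0.2i)|10⟩ + (-0.5942 + 0.2i)|11⟩

H⊗2 gives amp(|y⟩) = (1/2) Σ_x (−1)^(x·y) amp(|x⟩), where x·y is the number of positions in which both x and y have a 1.
|00⟩: (0.4i + 0.3355 - 0.8529)/2 = (-0.2587 + 0.2i)
|01⟩: (0.4i + 0.3355 + 0.8529)/2 = (0.5942 + 0.2i)
|10⟩: (0.4i - 0.3355 + 0.8529)/2 = (0.2587 + 0.2i)
|11⟩: (0.4i - 0.3355 - 0.8529)/2 = (-0.5942 + 0.2i)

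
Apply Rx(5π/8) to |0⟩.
0.5556|0⟩ - 0.8315i|1⟩

Rx(5π/8) = [[cos(θ/2), −i·sin(θ/2)], [−i·sin(θ/2), cos(θ/2)]]; θ = 5π/8, cos(θ/2) ≈ 0.55557, sin(θ/2) ≈ 0.83147.
With a = amp(|0⟩) = 1 and b = amp(|1⟩) = 0:
new amp(|0⟩) = (0.55557)·a + (-0.83147i)·b = 0.5556
new amp(|1⟩) = (-0.83147i)·a + (0.55557)·b = -0.8315i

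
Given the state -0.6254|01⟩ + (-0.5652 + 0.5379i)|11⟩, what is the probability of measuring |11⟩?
0.6088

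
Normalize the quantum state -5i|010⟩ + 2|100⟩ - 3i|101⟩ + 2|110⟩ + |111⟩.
-0.7625i|010⟩ + 0.305|100⟩ - 0.4575i|101⟩ + 0.305|110⟩ + 0.1525|111⟩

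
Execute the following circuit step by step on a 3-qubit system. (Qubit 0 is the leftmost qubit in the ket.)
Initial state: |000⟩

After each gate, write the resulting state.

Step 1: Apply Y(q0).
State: i|100⟩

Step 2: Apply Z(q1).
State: i|100⟩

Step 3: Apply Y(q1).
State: -|110⟩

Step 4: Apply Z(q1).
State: |110⟩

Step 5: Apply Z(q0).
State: -|110⟩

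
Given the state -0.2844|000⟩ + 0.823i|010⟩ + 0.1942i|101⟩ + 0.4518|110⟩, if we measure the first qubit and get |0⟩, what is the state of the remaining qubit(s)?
-0.3266|00⟩ + 0.9452i|10⟩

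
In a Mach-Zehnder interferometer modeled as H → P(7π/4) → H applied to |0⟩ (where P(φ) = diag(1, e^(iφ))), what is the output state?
(0.8536 - (1/√8)i)|0⟩ + (0.1464 + (1/√8)i)|1⟩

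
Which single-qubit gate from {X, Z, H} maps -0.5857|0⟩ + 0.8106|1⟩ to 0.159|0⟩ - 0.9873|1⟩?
H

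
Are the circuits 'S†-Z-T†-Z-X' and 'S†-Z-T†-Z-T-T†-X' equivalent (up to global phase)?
Yes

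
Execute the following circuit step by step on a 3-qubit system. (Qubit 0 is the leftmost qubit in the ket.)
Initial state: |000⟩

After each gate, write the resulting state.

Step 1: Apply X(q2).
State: |001⟩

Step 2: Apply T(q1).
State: |001⟩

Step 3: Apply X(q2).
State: |000⟩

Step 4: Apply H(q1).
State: 1/√2|000⟩ + 1/√2|010⟩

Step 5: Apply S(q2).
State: 1/√2|000⟩ + 1/√2|010⟩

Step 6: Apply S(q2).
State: 1/√2|000⟩ + 1/√2|010⟩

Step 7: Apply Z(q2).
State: 1/√2|000⟩ + 1/√2|010⟩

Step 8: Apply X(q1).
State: 1/√2|000⟩ + 1/√2|010⟩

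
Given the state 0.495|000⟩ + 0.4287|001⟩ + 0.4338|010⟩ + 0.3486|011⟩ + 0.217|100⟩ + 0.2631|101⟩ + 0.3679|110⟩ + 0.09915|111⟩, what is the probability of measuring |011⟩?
0.1215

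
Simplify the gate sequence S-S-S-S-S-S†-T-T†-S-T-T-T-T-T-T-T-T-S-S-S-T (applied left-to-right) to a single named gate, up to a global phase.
T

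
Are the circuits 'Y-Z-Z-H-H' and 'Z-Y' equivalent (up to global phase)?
No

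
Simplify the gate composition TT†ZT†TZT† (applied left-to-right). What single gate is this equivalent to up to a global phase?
T†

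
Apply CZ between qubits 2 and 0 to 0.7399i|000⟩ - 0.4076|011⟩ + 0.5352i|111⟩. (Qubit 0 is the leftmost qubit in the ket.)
0.7399i|000⟩ - 0.4076|011⟩ - 0.5352i|111⟩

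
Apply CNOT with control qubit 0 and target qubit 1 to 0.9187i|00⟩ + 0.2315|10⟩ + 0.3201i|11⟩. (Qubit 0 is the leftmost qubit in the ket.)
0.9187i|00⟩ + 0.3201i|10⟩ + 0.2315|11⟩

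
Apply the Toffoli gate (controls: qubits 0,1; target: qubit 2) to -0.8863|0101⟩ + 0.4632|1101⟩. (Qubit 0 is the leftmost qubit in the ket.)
-0.8863|0101⟩ + 0.4632|1111⟩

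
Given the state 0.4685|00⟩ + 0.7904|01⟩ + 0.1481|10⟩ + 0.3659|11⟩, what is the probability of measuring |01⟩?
0.6247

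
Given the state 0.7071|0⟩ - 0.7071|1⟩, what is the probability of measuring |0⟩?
0.5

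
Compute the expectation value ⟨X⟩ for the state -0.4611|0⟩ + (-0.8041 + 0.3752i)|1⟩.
0.7415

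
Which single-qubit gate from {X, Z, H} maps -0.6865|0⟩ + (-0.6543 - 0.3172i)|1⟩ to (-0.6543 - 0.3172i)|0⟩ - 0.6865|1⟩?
X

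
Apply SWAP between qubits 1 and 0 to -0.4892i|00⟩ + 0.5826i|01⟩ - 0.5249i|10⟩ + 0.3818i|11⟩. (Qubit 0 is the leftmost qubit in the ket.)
-0.4892i|00⟩ - 0.5249i|01⟩ + 0.5826i|10⟩ + 0.3818i|11⟩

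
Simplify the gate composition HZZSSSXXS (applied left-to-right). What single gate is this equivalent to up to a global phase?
H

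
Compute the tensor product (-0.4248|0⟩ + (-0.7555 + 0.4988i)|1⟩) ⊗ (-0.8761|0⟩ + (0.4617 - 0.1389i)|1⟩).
0.3722|00⟩ + (-0.1961 + 0.059i)|01⟩ + (0.6619 - 0.437i)|10⟩ + (-0.2795 + 0.3352i)|11⟩

amp(|b₁b₂…⟩) = product of the factor amplitudes for bits b₁, b₂, …; only kets whose every factor amplitude is nonzero survive.
|00⟩: (-0.4248)(-0.8761) = 0.3722
|01⟩: (-0.4248)(0.4617 - 0.1389i) = (-0.1961 + 0.059i)
|10⟩: (-0.7555 + 0.4988i)(-0.8761) = (0.6619 - 0.437i)
|11⟩: (-0.7555 + 0.4988i)(0.4617 - 0.1389i) = (-0.2795 + 0.3352i)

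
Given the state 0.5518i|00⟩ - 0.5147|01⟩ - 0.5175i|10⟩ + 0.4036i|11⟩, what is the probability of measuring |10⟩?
0.2678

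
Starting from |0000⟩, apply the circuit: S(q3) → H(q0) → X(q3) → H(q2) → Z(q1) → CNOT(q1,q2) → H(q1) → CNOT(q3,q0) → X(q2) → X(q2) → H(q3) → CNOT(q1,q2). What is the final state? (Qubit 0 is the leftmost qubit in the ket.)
0.25|0000⟩ - 0.25|0001⟩ + 0.25|0010⟩ - 0.25|0011⟩ + 0.25|0100⟩ - 0.25|0101⟩ + 0.25|0110⟩ - 0.25|0111⟩ + 0.25|1000⟩ - 0.25|1001⟩ + 0.25|1010⟩ - 0.25|1011⟩ + 0.25|1100⟩ - 0.25|1101⟩ + 0.25|1110⟩ - 0.25|1111⟩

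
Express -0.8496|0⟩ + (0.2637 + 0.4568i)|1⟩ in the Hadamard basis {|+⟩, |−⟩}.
(-0.4143 + 0.323i)|+⟩ + (-0.7872 - 0.323i)|−⟩

With |ψ⟩ = α|0⟩ + β|1⟩, the Hadamard-basis coefficients are ⟨+|ψ⟩ = (α + β)/√2 and ⟨−|ψ⟩ = (α − β)/√2.
Here α = -0.8496, β = (0.2637 + 0.4568i): (α + β)/√2 = (-0.4143 + 0.323i), (α − β)/√2 = (-0.7872 - 0.323i).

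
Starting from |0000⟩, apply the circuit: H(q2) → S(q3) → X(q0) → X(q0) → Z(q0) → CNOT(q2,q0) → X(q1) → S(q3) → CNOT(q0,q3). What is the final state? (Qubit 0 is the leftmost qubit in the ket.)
1/√2|0100⟩ + 1/√2|1111⟩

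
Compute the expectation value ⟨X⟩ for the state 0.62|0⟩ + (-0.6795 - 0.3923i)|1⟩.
-0.8426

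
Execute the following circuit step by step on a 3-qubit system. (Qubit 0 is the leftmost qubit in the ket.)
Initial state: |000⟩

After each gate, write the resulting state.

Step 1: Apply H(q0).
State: 1/√2|000⟩ + 1/√2|100⟩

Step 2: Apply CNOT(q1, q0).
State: 1/√2|000⟩ + 1/√2|100⟩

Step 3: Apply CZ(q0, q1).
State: 1/√2|000⟩ + 1/√2|100⟩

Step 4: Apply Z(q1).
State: 1/√2|000⟩ + 1/√2|100⟩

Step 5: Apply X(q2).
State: 1/√2|001⟩ + 1/√2|101⟩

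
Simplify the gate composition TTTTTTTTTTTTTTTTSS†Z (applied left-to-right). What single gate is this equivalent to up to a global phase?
Z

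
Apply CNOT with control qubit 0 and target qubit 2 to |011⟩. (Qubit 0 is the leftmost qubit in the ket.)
|011⟩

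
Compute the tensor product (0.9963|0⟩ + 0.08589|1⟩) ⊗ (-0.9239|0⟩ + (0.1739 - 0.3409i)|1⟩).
-0.9205|00⟩ + (0.1733 - 0.3396i)|01⟩ - 0.07935|10⟩ + (0.01494 - 0.02928i)|11⟩

amp(|b₁b₂…⟩) = product of the factor amplitudes for bits b₁, b₂, …; only kets whose every factor amplitude is nonzero survive.
|00⟩: (0.9963)(-0.9239) = -0.9205
|01⟩: (0.9963)(0.1739 - 0.3409i) = (0.1733 - 0.3396i)
|10⟩: (0.08589)(-0.9239) = -0.07935
|11⟩: (0.08589)(0.1739 - 0.3409i) = (0.01494 - 0.02928i)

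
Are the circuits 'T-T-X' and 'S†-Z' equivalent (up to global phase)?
No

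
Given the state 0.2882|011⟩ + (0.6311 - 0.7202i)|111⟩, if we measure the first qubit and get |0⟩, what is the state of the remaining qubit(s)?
|11⟩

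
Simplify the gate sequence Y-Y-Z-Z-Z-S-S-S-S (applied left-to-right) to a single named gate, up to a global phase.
Z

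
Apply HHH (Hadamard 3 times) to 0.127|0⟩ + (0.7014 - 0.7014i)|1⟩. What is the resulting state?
(0.5858 - 0.496i)|0⟩ + (-0.4062 + 0.496i)|1⟩

H² = I, so H^3 = H: a single Hadamard. With (a, b) = (0.127, (0.7014 - 0.7014i)), H gives ((a + b)/√2, (a − b)/√2) = ((0.5858 - 0.496i), (-0.4062 + 0.496i)).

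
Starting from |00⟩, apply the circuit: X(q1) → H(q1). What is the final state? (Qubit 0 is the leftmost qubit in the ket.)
1/√2|00⟩ - 1/√2|01⟩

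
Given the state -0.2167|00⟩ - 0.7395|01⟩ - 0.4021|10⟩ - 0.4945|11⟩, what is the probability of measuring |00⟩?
0.04696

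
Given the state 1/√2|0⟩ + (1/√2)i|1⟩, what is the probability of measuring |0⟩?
1/2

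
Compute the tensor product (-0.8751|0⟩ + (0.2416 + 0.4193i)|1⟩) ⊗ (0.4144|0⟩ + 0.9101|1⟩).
-0.3626|00⟩ - 0.7964|01⟩ + (0.1001 + 0.1738i)|10⟩ + (0.2199 + 0.3816i)|11⟩

amp(|b₁b₂…⟩) = product of the factor amplitudes for bits b₁, b₂, …; only kets whose every factor amplitude is nonzero survive.
|00⟩: (-0.8751)(0.4144) = -0.3626
|01⟩: (-0.8751)(0.9101) = -0.7964
|10⟩: (0.2416 + 0.4193i)(0.4144) = (0.1001 + 0.1738i)
|11⟩: (0.2416 + 0.4193i)(0.9101) = (0.2199 + 0.3816i)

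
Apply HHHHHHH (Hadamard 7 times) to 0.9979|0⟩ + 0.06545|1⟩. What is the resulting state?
0.7519|0⟩ + 0.6593|1⟩

H² = I, so H^7 = H: a single Hadamard. With (a, b) = (0.9979, 0.06545), H gives ((a + b)/√2, (a − b)/√2) = (0.7519, 0.6593).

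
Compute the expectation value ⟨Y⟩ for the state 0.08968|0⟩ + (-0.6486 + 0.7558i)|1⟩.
0.1356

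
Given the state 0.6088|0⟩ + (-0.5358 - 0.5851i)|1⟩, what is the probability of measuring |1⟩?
0.6294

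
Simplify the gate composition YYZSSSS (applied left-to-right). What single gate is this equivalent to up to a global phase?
Z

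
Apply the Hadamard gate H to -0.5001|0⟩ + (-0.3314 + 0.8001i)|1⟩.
(-0.588 + 0.5658i)|0⟩ + (-0.1193 - 0.5658i)|1⟩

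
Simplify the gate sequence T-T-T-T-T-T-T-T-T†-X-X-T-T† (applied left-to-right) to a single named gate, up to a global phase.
T†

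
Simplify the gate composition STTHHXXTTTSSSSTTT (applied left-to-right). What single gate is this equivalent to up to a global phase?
S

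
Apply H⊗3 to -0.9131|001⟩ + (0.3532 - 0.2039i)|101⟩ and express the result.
(-0.198 - 0.07209i)|000⟩ + (0.198 + 0.07209i)|001⟩ + (-0.198 - 0.07209i)|010⟩ + (0.198 + 0.07209i)|011⟩ + (-0.4477 + 0.07209i)|100⟩ + (0.4477 - 0.07209i)|101⟩ + (-0.4477 + 0.07209i)|110⟩ + (0.4477 - 0.07209i)|111⟩

H⊗3 gives amp(|y⟩) = (1/2√2) Σ_x (−1)^(x·y) amp(|x⟩), where x·y is the number of positions in which both x and y have a 1.
|000⟩: (-0.9131 + (0.3532 - 0.2039i))/(2√2) = (-0.198 - 0.07209i)
|001⟩: (0.9131 - (0.3532 - 0.2039i))/(2√2) = (0.198 + 0.07209i)
|010⟩: (-0.9131 + (0.3532 - 0.2039i))/(2√2) = (-0.198 - 0.07209i)
|011⟩: (0.9131 - (0.3532 - 0.2039i))/(2√2) = (0.198 + 0.07209i)
|100⟩: (-0.9131 - (0.3532 - 0.2039i))/(2√2) = (-0.4477 + 0.07209i)
|101⟩: (0.9131 + (0.3532 - 0.2039i))/(2√2) = (0.4477 - 0.07209i)
|110⟩: (-0.9131 - (0.3532 - 0.2039i))/(2√2) = (-0.4477 + 0.07209i)
|111⟩: (0.9131 + (0.3532 - 0.2039i))/(2√2) = (0.4477 - 0.07209i)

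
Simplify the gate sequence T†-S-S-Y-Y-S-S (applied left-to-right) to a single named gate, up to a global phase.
T†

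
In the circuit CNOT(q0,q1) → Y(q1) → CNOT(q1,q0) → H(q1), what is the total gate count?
4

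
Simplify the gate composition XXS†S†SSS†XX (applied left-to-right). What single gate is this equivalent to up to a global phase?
S†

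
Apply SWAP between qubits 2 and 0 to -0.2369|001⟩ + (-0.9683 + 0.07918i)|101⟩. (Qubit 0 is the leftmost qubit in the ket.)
-0.2369|100⟩ + (-0.9683 + 0.07918i)|101⟩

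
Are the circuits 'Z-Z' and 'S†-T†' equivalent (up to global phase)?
No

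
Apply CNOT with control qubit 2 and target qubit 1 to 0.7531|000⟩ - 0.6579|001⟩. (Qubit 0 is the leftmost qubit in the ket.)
0.7531|000⟩ - 0.6579|011⟩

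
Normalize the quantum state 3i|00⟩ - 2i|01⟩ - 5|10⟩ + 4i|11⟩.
(1/√6)i|00⟩ - 0.2722i|01⟩ - 0.6804|10⟩ + 0.5443i|11⟩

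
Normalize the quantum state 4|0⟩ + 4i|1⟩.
1/√2|0⟩ + (1/√2)i|1⟩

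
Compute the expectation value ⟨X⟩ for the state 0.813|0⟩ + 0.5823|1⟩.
0.9468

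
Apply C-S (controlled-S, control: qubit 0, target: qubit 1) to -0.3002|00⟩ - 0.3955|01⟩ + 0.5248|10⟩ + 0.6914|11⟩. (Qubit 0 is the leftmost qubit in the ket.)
-0.3002|00⟩ - 0.3955|01⟩ + 0.5248|10⟩ + 0.6914i|11⟩

C-S leaves the control-|0⟩ kets |00⟩, |01⟩ unchanged and applies S to qubit 1 on the control-|1⟩ pair (|10⟩, |11⟩).
S = [[1, 0], [0, i]].
With a = amp(|10⟩) = 0.5248 and b = amp(|11⟩) = 0.6914:
new amp(|10⟩) = (1)·a = 0.5248
new amp(|11⟩) = (i)·b = 0.6914i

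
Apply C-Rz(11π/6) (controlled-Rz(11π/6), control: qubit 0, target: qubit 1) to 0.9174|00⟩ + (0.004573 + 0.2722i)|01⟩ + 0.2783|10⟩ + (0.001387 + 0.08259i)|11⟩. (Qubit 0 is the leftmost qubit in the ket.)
0.9174|00⟩ + (0.004573 + 0.2722i)|01⟩ + (-0.2688 - 0.07203i)|10⟩ + (-0.02272 - 0.07942i)|11⟩

C-Rz(11π/6) leaves the control-|0⟩ kets |00⟩, |01⟩ unchanged and applies Rz(11π/6) to qubit 1 on the control-|1⟩ pair (|10⟩, |11⟩).
Rz(11π/6) = [[e^(−iθ/2), 0], [0, e^(iθ/2)]] with e^(±iθ/2) = cos(θ/2) ± i·sin(θ/2); θ = 11π/6, cos(θ/2) ≈ -0.965926, sin(θ/2) ≈ 0.258819.
With a = amp(|10⟩) = 0.2783 and b = amp(|11⟩) = (0.001387 + 0.08259i):
new amp(|10⟩) = (-0.965926 - 0.258819i)·a = (-0.2688 - 0.07203i)
new amp(|11⟩) = (-0.965926 + 0.258819i)·b = (-0.02272 - 0.07942i)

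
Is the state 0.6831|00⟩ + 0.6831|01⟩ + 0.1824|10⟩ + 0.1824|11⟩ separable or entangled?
Separable

Writing the state as a|00⟩ + b|01⟩ + c|10⟩ + d|11⟩, it is a product state iff ad − bc = 0.
Here (a, b, c, d) = (0.6831, 0.6831, 0.1824, 0.1824): ad − bc = (0.6831)(0.1824) − (0.6831)(0.1824) = 0, so the state is separable.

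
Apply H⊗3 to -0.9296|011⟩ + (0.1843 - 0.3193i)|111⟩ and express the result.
(-0.2635 - 0.1129i)|000⟩ + (0.2635 + 0.1129i)|001⟩ + (0.2635 + 0.1129i)|010⟩ + (-0.2635 - 0.1129i)|011⟩ + (-0.3938 + 0.1129i)|100⟩ + (0.3938 - 0.1129i)|101⟩ + (0.3938 - 0.1129i)|110⟩ + (-0.3938 + 0.1129i)|111⟩

H⊗3 gives amp(|y⟩) = (1/2√2) Σ_x (−1)^(x·y) amp(|x⟩), where x·y is the number of positions in which both x and y have a 1.
|000⟩: (-0.9296 + (0.1843 - 0.3193i))/(2√2) = (-0.2635 - 0.1129i)
|001⟩: (0.9296 - (0.1843 - 0.3193i))/(2√2) = (0.2635 + 0.1129i)
|010⟩: (0.9296 - (0.1843 - 0.3193i))/(2√2) = (0.2635 + 0.1129i)
|011⟩: (-0.9296 + (0.1843 - 0.3193i))/(2√2) = (-0.2635 - 0.1129i)
|100⟩: (-0.9296 - (0.1843 - 0.3193i))/(2√2) = (-0.3938 + 0.1129i)
|101⟩: (0.9296 + (0.1843 - 0.3193i))/(2√2) = (0.3938 - 0.1129i)
|110⟩: (0.9296 + (0.1843 - 0.3193i))/(2√2) = (0.3938 - 0.1129i)
|111⟩: (-0.9296 - (0.1843 - 0.3193i))/(2√2) = (-0.3938 + 0.1129i)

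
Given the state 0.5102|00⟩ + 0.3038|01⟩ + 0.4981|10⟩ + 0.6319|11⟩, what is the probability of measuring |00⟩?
0.2603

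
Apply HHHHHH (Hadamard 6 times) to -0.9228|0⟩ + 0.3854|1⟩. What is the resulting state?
-0.9228|0⟩ + 0.3854|1⟩

H² = I, so an even number of Hadamards cancels: H^6 = I and the state is unchanged.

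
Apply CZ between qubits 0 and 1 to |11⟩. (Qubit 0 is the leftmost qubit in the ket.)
-|11⟩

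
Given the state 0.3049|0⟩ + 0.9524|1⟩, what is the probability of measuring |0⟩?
0.09296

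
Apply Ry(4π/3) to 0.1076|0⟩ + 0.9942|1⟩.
-0.9148|0⟩ - 0.4039|1⟩

Ry(4π/3) = [[cos(θ/2), −sin(θ/2)], [sin(θ/2), cos(θ/2)]]; θ = 4π/3, cos(θ/2) ≈ -0.5, sin(θ/2) ≈ 0.866025.
With a = amp(|0⟩) = 0.1076 and b = amp(|1⟩) = 0.9942:
new amp(|0⟩) = (-0.5)·a + (-0.866025)·b = -0.9148
new amp(|1⟩) = (0.866025)·a + (-0.5)·b = -0.4039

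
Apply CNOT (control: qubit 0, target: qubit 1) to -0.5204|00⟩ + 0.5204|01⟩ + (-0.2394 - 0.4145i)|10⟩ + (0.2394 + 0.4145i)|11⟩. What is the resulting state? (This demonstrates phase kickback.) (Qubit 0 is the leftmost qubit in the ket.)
-0.5204|00⟩ + 0.5204|01⟩ + (0.2394 + 0.4145i)|10⟩ + (-0.2394 - 0.4145i)|11⟩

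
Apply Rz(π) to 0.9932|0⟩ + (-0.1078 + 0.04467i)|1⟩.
-0.9932i|0⟩ + (-0.04467 - 0.1078i)|1⟩

Rz(π) = [[e^(−iθ/2), 0], [0, e^(iθ/2)]] with e^(±iθ/2) = cos(θ/2) ± i·sin(θ/2); θ = π, cos(θ/2) ≈ 0, sin(θ/2) ≈ 1.
With a = amp(|0⟩) = 0.9932 and b = amp(|1⟩) = (-0.1078 + 0.04467i):
new amp(|0⟩) = (-i)·a = -0.9932i
new amp(|1⟩) = (i)·b = (-0.04467 - 0.1078i)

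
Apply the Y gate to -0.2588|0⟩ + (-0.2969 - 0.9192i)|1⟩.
(-0.9192 + 0.2969i)|0⟩ - 0.2588i|1⟩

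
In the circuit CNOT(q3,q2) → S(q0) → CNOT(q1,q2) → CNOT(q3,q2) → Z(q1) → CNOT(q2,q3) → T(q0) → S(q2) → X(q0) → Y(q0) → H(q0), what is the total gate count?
11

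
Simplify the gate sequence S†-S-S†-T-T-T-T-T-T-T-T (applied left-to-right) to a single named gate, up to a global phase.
S†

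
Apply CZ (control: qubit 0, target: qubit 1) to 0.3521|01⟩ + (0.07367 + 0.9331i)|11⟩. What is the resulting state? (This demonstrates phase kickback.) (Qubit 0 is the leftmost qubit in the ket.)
0.3521|01⟩ + (-0.07367 - 0.9331i)|11⟩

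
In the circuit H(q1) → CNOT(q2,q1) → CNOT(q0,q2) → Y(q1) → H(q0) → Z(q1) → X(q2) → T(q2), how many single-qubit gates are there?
6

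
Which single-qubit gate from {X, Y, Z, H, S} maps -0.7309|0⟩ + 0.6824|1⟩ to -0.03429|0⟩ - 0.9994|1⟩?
H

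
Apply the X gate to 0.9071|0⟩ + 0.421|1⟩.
0.421|0⟩ + 0.9071|1⟩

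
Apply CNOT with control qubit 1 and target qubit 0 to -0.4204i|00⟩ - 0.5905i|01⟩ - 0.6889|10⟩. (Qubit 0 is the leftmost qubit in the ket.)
-0.4204i|00⟩ - 0.6889|10⟩ - 0.5905i|11⟩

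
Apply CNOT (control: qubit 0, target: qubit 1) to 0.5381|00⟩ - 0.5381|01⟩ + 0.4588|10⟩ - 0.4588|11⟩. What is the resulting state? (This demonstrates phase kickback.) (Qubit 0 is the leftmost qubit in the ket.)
0.5381|00⟩ - 0.5381|01⟩ - 0.4588|10⟩ + 0.4588|11⟩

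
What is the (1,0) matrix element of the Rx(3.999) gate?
-0.9095i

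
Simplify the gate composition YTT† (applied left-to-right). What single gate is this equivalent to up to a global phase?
Y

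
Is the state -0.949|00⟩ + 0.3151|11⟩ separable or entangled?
Entangled

Writing the state as a|00⟩ + b|01⟩ + c|10⟩ + d|11⟩, it is a product state iff ad − bc = 0.
Here (a, b, c, d) = (-0.949, 0, 0, 0.3151): ad − bc = (-0.949)(0.3151) − (0)(0) = -0.299 ≠ 0, so the state is entangled.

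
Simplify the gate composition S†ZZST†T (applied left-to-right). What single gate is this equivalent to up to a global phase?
I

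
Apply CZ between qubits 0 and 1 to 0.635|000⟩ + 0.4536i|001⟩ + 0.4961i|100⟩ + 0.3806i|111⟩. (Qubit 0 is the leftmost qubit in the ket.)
0.635|000⟩ + 0.4536i|001⟩ + 0.4961i|100⟩ - 0.3806i|111⟩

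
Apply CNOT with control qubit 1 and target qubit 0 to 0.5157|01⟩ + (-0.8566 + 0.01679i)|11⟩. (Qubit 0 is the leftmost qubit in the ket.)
(-0.8566 + 0.01679i)|01⟩ + 0.5157|11⟩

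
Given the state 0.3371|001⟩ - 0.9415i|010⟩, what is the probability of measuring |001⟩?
0.1136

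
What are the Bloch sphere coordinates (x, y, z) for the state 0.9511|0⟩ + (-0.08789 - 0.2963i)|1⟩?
(-0.1672, -0.5636, 0.8091)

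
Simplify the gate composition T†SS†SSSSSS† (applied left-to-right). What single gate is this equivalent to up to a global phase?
T†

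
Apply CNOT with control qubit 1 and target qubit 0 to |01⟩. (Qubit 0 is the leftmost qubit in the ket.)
|11⟩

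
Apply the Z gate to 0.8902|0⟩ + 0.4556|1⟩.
0.8902|0⟩ - 0.4556|1⟩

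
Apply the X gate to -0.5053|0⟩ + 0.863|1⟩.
0.863|0⟩ - 0.5053|1⟩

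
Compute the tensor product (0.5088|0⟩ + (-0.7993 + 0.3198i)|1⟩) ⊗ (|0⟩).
0.5088|00⟩ + (-0.7993 + 0.3198i)|10⟩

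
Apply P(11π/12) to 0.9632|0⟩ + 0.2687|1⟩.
0.9632|0⟩ + (-0.2595 + 0.06954i)|1⟩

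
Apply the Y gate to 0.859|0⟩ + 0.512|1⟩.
-0.512i|0⟩ + 0.859i|1⟩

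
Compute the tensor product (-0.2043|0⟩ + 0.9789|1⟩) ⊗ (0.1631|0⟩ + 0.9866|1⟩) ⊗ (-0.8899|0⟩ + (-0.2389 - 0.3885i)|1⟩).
0.02965|000⟩ + (0.00796 + 0.01295i)|001⟩ + 0.1794|010⟩ + (0.04815 + 0.07831i)|011⟩ - 0.1421|100⟩ + (-0.03814 - 0.06203i)|101⟩ - 0.8595|110⟩ + (-0.2307 - 0.3752i)|111⟩

amp(|b₁b₂…⟩) = product of the factor amplitudes for bits b₁, b₂, …; only kets whose every factor amplitude is nonzero survive.
|000⟩: (-0.2043)(0.1631)(-0.8899) = 0.02965
|001⟩: (-0.2043)(0.1631)(-0.2389 - 0.3885i) = (0.00796 + 0.01295i)
|010⟩: (-0.2043)(0.9866)(-0.8899) = 0.1794
|011⟩: (-0.2043)(0.9866)(-0.2389 - 0.3885i) = (0.04815 + 0.07831i)
|100⟩: (0.9789)(0.1631)(-0.8899) = -0.1421
|101⟩: (0.9789)(0.1631)(-0.2389 - 0.3885i) = (-0.03814 - 0.06203i)
|110⟩: (0.9789)(0.9866)(-0.8899) = -0.8595
|111⟩: (0.9789)(0.9866)(-0.2389 - 0.3885i) = (-0.2307 - 0.3752i)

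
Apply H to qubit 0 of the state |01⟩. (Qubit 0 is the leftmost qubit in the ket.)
1/√2|01⟩ + 1/√2|11⟩

H on qubit 0 mixes each pair of kets that differ only in qubit 0: amplitudes (a, b) of (|…0…⟩, |…1…⟩) become ((a + b)/√2, (a − b)/√2). Kets absent from the input have amplitude 0.
(|01⟩, |11⟩): (a, b) = (1, 0) → (1/√2, 1/√2)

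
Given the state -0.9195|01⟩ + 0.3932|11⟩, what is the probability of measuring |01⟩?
0.8455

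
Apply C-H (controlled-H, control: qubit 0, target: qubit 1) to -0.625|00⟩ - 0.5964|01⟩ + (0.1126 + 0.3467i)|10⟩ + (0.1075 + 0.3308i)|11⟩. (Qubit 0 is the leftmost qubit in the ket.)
-0.625|00⟩ - 0.5964|01⟩ + (0.1556 + 0.4791i)|10⟩ + (0.003606 + 0.01124i)|11⟩

C-H leaves the control-|0⟩ kets |00⟩, |01⟩ unchanged and applies H to qubit 1 on the control-|1⟩ pair (|10⟩, |11⟩).
H = [[1/√2, 1/√2], [1/√2, -1/√2]].
With a = amp(|10⟩) = (0.1126 + 0.3467i) and b = amp(|11⟩) = (0.1075 + 0.3308i):
new amp(|10⟩) = (1/√2)·a + (1/√2)·b = (0.1556 + 0.4791i)
new amp(|11⟩) = (1/√2)·a + (-1/√2)·b = (0.003606 + 0.01124i)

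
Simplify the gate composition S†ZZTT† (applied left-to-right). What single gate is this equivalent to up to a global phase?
S†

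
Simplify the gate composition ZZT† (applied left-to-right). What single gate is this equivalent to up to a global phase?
T†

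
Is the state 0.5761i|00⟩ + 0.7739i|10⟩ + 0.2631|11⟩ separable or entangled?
Entangled

Writing the state as a|00⟩ + b|01⟩ + c|10⟩ + d|11⟩, it is a product state iff ad − bc = 0.
Here (a, b, c, d) = (0.5761i, 0, 0.7739i, 0.2631): ad − bc = (0.5761i)(0.2631) − (0)(0.7739i) = 0.1516i ≠ 0, so the state is entangled.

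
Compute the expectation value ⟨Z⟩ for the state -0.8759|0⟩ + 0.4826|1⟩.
0.5343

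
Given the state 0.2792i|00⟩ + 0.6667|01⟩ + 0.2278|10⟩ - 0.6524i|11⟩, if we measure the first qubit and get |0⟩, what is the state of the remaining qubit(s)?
0.3863i|0⟩ + 0.9224|1⟩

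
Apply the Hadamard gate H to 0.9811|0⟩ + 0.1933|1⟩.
0.8304|0⟩ + 0.5571|1⟩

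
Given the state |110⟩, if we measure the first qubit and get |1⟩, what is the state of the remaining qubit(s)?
|10⟩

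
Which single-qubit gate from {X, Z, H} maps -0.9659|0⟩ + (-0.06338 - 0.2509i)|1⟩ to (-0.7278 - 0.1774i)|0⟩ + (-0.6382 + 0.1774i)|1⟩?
H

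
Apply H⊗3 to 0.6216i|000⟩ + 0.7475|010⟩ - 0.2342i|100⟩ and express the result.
(0.2643 + 0.137i)|000⟩ + (0.2643 + 0.137i)|001⟩ + (-0.2643 + 0.137i)|010⟩ + (-0.2643 + 0.137i)|011⟩ + (0.2643 + 0.3026i)|100⟩ + (0.2643 + 0.3026i)|101⟩ + (-0.2643 + 0.3026i)|110⟩ + (-0.2643 + 0.3026i)|111⟩

H⊗3 gives amp(|y⟩) = (1/2√2) Σ_x (−1)^(x·y) amp(|x⟩), where x·y is the number of positions in which both x and y have a 1.
|000⟩: (0.6216i + 0.7475 - 0.2342i)/(2√2) = (0.2643 + 0.137i)
|001⟩: (0.6216i + 0.7475 - 0.2342i)/(2√2) = (0.2643 + 0.137i)
|010⟩: (0.6216i - 0.7475 - 0.2342i)/(2√2) = (-0.2643 + 0.137i)
|011⟩: (0.6216i - 0.7475 - 0.2342i)/(2√2) = (-0.2643 + 0.137i)
|100⟩: (0.6216i + 0.7475 + 0.2342i)/(2√2) = (0.2643 + 0.3026i)
|101⟩: (0.6216i + 0.7475 + 0.2342i)/(2√2) = (0.2643 + 0.3026i)
|110⟩: (0.6216i - 0.7475 + 0.2342i)/(2√2) = (-0.2643 + 0.3026i)
|111⟩: (0.6216i - 0.7475 + 0.2342i)/(2√2) = (-0.2643 + 0.3026i)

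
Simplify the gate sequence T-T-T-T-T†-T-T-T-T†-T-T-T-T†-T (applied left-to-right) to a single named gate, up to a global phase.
I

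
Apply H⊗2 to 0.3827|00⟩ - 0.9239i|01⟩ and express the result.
(0.1914 - 0.462i)|00⟩ + (0.1914 + 0.462i)|01⟩ + (0.1914 - 0.462i)|10⟩ + (0.1914 + 0.462i)|11⟩

H⊗2 gives amp(|y⟩) = (1/2) Σ_x (−1)^(x·y) amp(|x⟩), where x·y is the number of positions in which both x and y have a 1.
|00⟩: (0.3827 - 0.9239i)/2 = (0.1914 - 0.462i)
|01⟩: (0.3827 + 0.9239i)/2 = (0.1914 + 0.462i)
|10⟩: (0.3827 - 0.9239i)/2 = (0.1914 - 0.462i)
|11⟩: (0.3827 + 0.9239i)/2 = (0.1914 + 0.462i)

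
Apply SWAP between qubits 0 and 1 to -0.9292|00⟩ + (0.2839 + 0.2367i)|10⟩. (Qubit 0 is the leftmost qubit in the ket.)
-0.9292|00⟩ + (0.2839 + 0.2367i)|01⟩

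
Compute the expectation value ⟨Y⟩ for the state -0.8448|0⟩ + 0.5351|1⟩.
0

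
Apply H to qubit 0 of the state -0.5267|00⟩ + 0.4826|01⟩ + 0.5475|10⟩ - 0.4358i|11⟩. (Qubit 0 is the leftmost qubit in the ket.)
0.01471|00⟩ + (0.3412 - 0.3082i)|01⟩ - 0.7596|10⟩ + (0.3412 + 0.3082i)|11⟩

H on qubit 0 mixes each pair of kets that differ only in qubit 0: amplitudes (a, b) of (|…0…⟩, |…1…⟩) become ((a + b)/√2, (a − b)/√2). Kets absent from the input have amplitude 0.
(|00⟩, |10⟩): (a, b) = (-0.5267, 0.5475) → (0.01471, -0.7596)
(|01⟩, |11⟩): (a, b) = (0.4826, -0.4358i) → ((0.3412 - 0.3082i), (0.3412 + 0.3082i))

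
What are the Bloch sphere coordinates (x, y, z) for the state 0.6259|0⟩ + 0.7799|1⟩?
(0.9763, 0, -0.2165)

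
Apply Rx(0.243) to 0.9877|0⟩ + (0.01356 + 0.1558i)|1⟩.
(0.9993 - 0.001643i)|0⟩ + (0.01346 + 0.03494i)|1⟩

Rx(0.243) = [[cos(θ/2), −i·sin(θ/2)], [−i·sin(θ/2), cos(θ/2)]]; θ = 0.243, cos(θ/2) ≈ 0.992628, sin(θ/2) ≈ 0.121201.
With a = amp(|0⟩) = 0.9877 and b = amp(|1⟩) = (0.01356 + 0.1558i):
new amp(|0⟩) = (0.992628)·a + (-0.121201i)·b = (0.9993 - 0.001643i)
new amp(|1⟩) = (-0.121201i)·a + (0.992628)·b = (0.01346 + 0.03494i)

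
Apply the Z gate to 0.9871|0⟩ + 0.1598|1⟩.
0.9871|0⟩ - 0.1598|1⟩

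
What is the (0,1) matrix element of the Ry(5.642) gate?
-0.3151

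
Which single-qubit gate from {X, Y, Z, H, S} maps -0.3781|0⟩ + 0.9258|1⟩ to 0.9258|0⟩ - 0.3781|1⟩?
X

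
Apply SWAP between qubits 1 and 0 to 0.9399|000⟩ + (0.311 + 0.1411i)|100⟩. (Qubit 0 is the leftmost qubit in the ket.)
0.9399|000⟩ + (0.311 + 0.1411i)|010⟩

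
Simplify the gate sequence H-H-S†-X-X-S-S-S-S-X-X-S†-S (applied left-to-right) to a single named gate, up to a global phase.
S†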